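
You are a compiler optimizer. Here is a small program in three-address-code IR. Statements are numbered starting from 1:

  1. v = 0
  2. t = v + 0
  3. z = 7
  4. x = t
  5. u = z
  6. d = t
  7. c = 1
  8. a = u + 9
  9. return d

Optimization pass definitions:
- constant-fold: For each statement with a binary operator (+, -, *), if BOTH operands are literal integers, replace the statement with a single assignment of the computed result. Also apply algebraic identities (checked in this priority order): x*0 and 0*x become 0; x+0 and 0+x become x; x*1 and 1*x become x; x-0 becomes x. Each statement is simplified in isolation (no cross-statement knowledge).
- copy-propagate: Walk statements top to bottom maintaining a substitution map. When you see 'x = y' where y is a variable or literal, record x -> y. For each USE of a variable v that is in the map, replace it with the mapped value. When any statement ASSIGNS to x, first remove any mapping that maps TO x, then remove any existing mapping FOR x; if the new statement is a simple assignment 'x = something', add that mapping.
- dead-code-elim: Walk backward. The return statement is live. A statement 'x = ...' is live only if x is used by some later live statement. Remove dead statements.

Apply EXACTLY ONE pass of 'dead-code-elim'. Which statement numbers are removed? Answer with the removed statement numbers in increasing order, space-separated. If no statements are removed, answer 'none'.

Backward liveness scan:
Stmt 1 'v = 0': KEEP (v is live); live-in = []
Stmt 2 't = v + 0': KEEP (t is live); live-in = ['v']
Stmt 3 'z = 7': DEAD (z not in live set ['t'])
Stmt 4 'x = t': DEAD (x not in live set ['t'])
Stmt 5 'u = z': DEAD (u not in live set ['t'])
Stmt 6 'd = t': KEEP (d is live); live-in = ['t']
Stmt 7 'c = 1': DEAD (c not in live set ['d'])
Stmt 8 'a = u + 9': DEAD (a not in live set ['d'])
Stmt 9 'return d': KEEP (return); live-in = ['d']
Removed statement numbers: [3, 4, 5, 7, 8]
Surviving IR:
  v = 0
  t = v + 0
  d = t
  return d

Answer: 3 4 5 7 8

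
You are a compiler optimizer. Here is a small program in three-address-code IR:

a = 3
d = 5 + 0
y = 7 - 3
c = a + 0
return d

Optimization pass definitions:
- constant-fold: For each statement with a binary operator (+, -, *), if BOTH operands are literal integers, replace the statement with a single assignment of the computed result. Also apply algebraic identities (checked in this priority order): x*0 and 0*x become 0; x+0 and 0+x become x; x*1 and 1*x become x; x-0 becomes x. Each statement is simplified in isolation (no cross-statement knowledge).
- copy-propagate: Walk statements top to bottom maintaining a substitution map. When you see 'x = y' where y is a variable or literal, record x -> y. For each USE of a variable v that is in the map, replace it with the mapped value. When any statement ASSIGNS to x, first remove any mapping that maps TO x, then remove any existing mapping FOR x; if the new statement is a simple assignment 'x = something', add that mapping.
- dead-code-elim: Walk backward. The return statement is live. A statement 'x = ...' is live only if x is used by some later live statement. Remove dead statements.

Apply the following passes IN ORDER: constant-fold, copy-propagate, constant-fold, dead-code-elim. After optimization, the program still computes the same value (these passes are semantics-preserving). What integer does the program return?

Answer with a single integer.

Initial IR:
  a = 3
  d = 5 + 0
  y = 7 - 3
  c = a + 0
  return d
After constant-fold (5 stmts):
  a = 3
  d = 5
  y = 4
  c = a
  return d
After copy-propagate (5 stmts):
  a = 3
  d = 5
  y = 4
  c = 3
  return 5
After constant-fold (5 stmts):
  a = 3
  d = 5
  y = 4
  c = 3
  return 5
After dead-code-elim (1 stmts):
  return 5
Evaluate:
  a = 3  =>  a = 3
  d = 5 + 0  =>  d = 5
  y = 7 - 3  =>  y = 4
  c = a + 0  =>  c = 3
  return d = 5

Answer: 5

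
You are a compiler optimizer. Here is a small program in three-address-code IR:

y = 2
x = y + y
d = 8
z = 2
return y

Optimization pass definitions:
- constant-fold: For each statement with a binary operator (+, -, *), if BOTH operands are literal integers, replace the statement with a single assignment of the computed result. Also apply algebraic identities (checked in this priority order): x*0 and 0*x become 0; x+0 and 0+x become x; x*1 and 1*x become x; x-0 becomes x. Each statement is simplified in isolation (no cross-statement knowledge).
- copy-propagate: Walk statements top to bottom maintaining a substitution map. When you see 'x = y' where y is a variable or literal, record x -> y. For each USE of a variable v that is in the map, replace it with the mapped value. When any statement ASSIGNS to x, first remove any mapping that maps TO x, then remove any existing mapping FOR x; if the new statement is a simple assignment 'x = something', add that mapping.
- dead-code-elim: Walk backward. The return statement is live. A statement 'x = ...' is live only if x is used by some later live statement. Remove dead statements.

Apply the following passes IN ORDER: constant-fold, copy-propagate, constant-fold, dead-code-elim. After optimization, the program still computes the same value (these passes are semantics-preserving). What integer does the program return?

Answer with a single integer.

Initial IR:
  y = 2
  x = y + y
  d = 8
  z = 2
  return y
After constant-fold (5 stmts):
  y = 2
  x = y + y
  d = 8
  z = 2
  return y
After copy-propagate (5 stmts):
  y = 2
  x = 2 + 2
  d = 8
  z = 2
  return 2
After constant-fold (5 stmts):
  y = 2
  x = 4
  d = 8
  z = 2
  return 2
After dead-code-elim (1 stmts):
  return 2
Evaluate:
  y = 2  =>  y = 2
  x = y + y  =>  x = 4
  d = 8  =>  d = 8
  z = 2  =>  z = 2
  return y = 2

Answer: 2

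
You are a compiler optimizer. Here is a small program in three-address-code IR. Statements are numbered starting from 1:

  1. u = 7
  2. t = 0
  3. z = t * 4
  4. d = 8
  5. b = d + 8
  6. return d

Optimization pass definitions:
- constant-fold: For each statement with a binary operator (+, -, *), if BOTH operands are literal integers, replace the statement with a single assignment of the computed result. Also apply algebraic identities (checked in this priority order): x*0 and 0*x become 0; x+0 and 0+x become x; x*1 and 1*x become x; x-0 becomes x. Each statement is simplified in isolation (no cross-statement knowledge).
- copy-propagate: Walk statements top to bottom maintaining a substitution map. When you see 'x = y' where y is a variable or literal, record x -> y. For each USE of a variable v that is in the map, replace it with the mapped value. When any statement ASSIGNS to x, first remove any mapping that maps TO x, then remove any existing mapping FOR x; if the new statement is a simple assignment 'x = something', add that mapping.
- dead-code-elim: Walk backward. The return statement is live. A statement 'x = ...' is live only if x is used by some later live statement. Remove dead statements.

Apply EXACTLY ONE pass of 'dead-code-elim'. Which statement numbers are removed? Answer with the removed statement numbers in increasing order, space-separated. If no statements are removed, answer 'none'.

Answer: 1 2 3 5

Derivation:
Backward liveness scan:
Stmt 1 'u = 7': DEAD (u not in live set [])
Stmt 2 't = 0': DEAD (t not in live set [])
Stmt 3 'z = t * 4': DEAD (z not in live set [])
Stmt 4 'd = 8': KEEP (d is live); live-in = []
Stmt 5 'b = d + 8': DEAD (b not in live set ['d'])
Stmt 6 'return d': KEEP (return); live-in = ['d']
Removed statement numbers: [1, 2, 3, 5]
Surviving IR:
  d = 8
  return d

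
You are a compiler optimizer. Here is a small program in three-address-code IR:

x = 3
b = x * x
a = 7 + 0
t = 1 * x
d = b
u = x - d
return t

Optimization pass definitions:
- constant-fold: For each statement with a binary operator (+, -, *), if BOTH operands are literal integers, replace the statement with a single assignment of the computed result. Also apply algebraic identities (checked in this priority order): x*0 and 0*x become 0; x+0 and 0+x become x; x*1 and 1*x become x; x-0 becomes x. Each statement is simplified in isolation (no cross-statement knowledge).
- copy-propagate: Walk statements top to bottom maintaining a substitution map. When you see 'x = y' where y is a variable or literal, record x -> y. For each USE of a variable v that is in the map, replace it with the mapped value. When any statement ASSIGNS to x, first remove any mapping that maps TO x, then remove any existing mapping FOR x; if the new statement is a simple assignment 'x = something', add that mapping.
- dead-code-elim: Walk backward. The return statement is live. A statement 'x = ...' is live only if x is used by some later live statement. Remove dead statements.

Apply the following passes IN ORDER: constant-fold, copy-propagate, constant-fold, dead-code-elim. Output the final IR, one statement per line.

Answer: return 3

Derivation:
Initial IR:
  x = 3
  b = x * x
  a = 7 + 0
  t = 1 * x
  d = b
  u = x - d
  return t
After constant-fold (7 stmts):
  x = 3
  b = x * x
  a = 7
  t = x
  d = b
  u = x - d
  return t
After copy-propagate (7 stmts):
  x = 3
  b = 3 * 3
  a = 7
  t = 3
  d = b
  u = 3 - b
  return 3
After constant-fold (7 stmts):
  x = 3
  b = 9
  a = 7
  t = 3
  d = b
  u = 3 - b
  return 3
After dead-code-elim (1 stmts):
  return 3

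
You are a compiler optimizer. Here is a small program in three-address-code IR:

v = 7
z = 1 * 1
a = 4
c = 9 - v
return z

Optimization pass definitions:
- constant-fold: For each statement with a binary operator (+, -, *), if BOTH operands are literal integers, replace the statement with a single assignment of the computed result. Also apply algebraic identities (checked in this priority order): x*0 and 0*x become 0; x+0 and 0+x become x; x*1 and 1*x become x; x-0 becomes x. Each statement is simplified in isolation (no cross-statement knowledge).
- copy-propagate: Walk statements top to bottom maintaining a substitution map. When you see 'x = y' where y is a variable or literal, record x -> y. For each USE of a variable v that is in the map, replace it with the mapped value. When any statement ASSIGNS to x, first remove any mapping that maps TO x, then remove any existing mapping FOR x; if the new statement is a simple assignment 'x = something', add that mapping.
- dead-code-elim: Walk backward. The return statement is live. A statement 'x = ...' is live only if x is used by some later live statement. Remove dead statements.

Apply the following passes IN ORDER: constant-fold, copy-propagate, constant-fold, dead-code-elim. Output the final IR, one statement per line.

Initial IR:
  v = 7
  z = 1 * 1
  a = 4
  c = 9 - v
  return z
After constant-fold (5 stmts):
  v = 7
  z = 1
  a = 4
  c = 9 - v
  return z
After copy-propagate (5 stmts):
  v = 7
  z = 1
  a = 4
  c = 9 - 7
  return 1
After constant-fold (5 stmts):
  v = 7
  z = 1
  a = 4
  c = 2
  return 1
After dead-code-elim (1 stmts):
  return 1

Answer: return 1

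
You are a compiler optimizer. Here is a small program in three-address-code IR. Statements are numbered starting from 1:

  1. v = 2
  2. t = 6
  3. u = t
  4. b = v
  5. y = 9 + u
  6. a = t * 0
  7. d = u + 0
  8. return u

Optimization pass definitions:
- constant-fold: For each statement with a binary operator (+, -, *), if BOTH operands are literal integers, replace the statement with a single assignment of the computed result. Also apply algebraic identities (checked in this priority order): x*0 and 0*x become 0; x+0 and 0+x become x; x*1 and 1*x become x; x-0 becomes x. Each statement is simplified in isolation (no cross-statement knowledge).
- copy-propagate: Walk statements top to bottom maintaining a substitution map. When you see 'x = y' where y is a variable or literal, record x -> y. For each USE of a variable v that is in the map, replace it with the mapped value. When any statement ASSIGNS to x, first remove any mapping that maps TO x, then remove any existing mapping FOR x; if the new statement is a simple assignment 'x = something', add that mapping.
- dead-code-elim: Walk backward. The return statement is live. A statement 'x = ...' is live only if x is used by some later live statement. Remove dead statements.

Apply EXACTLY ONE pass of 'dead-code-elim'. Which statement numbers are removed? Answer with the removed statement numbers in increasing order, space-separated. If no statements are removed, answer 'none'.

Backward liveness scan:
Stmt 1 'v = 2': DEAD (v not in live set [])
Stmt 2 't = 6': KEEP (t is live); live-in = []
Stmt 3 'u = t': KEEP (u is live); live-in = ['t']
Stmt 4 'b = v': DEAD (b not in live set ['u'])
Stmt 5 'y = 9 + u': DEAD (y not in live set ['u'])
Stmt 6 'a = t * 0': DEAD (a not in live set ['u'])
Stmt 7 'd = u + 0': DEAD (d not in live set ['u'])
Stmt 8 'return u': KEEP (return); live-in = ['u']
Removed statement numbers: [1, 4, 5, 6, 7]
Surviving IR:
  t = 6
  u = t
  return u

Answer: 1 4 5 6 7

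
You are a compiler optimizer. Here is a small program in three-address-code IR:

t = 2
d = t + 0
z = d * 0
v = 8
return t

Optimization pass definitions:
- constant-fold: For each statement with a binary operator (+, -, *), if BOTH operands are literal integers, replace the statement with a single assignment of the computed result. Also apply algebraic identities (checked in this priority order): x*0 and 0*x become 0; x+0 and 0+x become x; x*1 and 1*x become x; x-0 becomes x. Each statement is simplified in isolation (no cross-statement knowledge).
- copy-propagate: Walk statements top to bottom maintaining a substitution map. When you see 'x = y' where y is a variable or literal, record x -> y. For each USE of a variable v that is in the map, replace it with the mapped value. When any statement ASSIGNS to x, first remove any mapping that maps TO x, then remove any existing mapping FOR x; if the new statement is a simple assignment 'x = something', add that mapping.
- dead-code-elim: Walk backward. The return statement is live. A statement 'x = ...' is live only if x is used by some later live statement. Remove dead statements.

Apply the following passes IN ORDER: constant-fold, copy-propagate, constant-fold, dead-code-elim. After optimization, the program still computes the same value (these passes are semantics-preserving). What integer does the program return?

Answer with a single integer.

Answer: 2

Derivation:
Initial IR:
  t = 2
  d = t + 0
  z = d * 0
  v = 8
  return t
After constant-fold (5 stmts):
  t = 2
  d = t
  z = 0
  v = 8
  return t
After copy-propagate (5 stmts):
  t = 2
  d = 2
  z = 0
  v = 8
  return 2
After constant-fold (5 stmts):
  t = 2
  d = 2
  z = 0
  v = 8
  return 2
After dead-code-elim (1 stmts):
  return 2
Evaluate:
  t = 2  =>  t = 2
  d = t + 0  =>  d = 2
  z = d * 0  =>  z = 0
  v = 8  =>  v = 8
  return t = 2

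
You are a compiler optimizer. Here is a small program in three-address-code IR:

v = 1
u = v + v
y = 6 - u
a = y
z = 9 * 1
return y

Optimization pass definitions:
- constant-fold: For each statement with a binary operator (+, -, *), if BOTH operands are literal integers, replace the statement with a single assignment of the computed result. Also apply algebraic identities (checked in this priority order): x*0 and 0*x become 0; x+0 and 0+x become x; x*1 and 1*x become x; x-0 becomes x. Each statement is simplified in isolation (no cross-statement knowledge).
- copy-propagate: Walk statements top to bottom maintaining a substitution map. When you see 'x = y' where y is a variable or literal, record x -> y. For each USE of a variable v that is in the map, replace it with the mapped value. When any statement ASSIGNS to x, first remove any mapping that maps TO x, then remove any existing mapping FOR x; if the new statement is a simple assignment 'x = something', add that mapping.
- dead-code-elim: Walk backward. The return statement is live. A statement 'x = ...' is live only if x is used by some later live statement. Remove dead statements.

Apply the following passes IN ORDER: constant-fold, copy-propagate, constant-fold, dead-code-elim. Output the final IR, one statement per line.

Initial IR:
  v = 1
  u = v + v
  y = 6 - u
  a = y
  z = 9 * 1
  return y
After constant-fold (6 stmts):
  v = 1
  u = v + v
  y = 6 - u
  a = y
  z = 9
  return y
After copy-propagate (6 stmts):
  v = 1
  u = 1 + 1
  y = 6 - u
  a = y
  z = 9
  return y
After constant-fold (6 stmts):
  v = 1
  u = 2
  y = 6 - u
  a = y
  z = 9
  return y
After dead-code-elim (3 stmts):
  u = 2
  y = 6 - u
  return y

Answer: u = 2
y = 6 - u
return y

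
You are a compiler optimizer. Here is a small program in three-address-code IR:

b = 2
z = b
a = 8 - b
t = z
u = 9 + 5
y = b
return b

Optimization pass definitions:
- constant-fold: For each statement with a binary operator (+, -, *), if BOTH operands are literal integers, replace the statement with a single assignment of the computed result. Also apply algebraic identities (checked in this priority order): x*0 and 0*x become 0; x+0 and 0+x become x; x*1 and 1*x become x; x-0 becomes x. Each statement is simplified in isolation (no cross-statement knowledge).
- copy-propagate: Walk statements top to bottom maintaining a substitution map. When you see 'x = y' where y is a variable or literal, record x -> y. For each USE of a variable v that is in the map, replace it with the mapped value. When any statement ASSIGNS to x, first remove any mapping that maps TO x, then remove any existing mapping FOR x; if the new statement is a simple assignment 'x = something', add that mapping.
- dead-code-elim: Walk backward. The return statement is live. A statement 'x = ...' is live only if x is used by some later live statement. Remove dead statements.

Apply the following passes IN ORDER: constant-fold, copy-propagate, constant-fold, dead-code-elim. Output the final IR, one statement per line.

Answer: return 2

Derivation:
Initial IR:
  b = 2
  z = b
  a = 8 - b
  t = z
  u = 9 + 5
  y = b
  return b
After constant-fold (7 stmts):
  b = 2
  z = b
  a = 8 - b
  t = z
  u = 14
  y = b
  return b
After copy-propagate (7 stmts):
  b = 2
  z = 2
  a = 8 - 2
  t = 2
  u = 14
  y = 2
  return 2
After constant-fold (7 stmts):
  b = 2
  z = 2
  a = 6
  t = 2
  u = 14
  y = 2
  return 2
After dead-code-elim (1 stmts):
  return 2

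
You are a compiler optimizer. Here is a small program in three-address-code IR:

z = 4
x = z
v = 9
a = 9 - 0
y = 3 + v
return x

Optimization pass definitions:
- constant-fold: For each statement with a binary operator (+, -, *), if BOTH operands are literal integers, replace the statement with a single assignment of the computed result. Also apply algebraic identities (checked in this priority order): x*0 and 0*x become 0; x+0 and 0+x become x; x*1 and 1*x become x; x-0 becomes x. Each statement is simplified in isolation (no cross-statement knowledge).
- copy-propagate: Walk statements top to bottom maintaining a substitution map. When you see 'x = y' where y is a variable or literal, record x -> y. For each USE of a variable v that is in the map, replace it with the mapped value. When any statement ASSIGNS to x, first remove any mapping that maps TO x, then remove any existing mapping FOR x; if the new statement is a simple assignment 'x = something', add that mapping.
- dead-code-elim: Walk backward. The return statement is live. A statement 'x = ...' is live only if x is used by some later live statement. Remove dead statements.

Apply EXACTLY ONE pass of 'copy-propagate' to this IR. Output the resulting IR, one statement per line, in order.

Answer: z = 4
x = 4
v = 9
a = 9 - 0
y = 3 + 9
return 4

Derivation:
Applying copy-propagate statement-by-statement:
  [1] z = 4  (unchanged)
  [2] x = z  -> x = 4
  [3] v = 9  (unchanged)
  [4] a = 9 - 0  (unchanged)
  [5] y = 3 + v  -> y = 3 + 9
  [6] return x  -> return 4
Result (6 stmts):
  z = 4
  x = 4
  v = 9
  a = 9 - 0
  y = 3 + 9
  return 4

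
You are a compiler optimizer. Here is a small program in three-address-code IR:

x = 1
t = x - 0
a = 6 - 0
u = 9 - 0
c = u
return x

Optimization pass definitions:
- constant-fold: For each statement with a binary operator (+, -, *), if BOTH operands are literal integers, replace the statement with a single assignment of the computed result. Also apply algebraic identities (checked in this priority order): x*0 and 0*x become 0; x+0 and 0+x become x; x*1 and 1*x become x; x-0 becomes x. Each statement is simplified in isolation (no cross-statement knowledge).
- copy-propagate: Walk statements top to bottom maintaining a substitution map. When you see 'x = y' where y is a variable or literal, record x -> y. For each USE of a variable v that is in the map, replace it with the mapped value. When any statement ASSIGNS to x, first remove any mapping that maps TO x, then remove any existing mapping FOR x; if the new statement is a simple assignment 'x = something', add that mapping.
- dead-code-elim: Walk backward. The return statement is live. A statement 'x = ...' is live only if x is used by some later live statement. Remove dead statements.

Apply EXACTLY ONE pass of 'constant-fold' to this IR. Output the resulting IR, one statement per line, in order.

Applying constant-fold statement-by-statement:
  [1] x = 1  (unchanged)
  [2] t = x - 0  -> t = x
  [3] a = 6 - 0  -> a = 6
  [4] u = 9 - 0  -> u = 9
  [5] c = u  (unchanged)
  [6] return x  (unchanged)
Result (6 stmts):
  x = 1
  t = x
  a = 6
  u = 9
  c = u
  return x

Answer: x = 1
t = x
a = 6
u = 9
c = u
return x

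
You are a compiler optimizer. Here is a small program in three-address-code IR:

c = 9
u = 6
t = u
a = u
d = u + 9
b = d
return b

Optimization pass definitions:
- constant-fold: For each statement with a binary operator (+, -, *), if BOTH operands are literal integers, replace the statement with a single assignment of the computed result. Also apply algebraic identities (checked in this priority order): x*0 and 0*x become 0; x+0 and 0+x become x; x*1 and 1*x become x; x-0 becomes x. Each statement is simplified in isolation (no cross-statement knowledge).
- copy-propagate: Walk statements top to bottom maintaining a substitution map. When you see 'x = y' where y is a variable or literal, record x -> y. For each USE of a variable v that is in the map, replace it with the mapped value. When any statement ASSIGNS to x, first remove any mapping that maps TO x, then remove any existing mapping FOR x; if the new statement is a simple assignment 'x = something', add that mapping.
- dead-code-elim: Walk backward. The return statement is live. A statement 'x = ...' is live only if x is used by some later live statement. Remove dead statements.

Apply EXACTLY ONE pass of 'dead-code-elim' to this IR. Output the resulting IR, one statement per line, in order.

Answer: u = 6
d = u + 9
b = d
return b

Derivation:
Applying dead-code-elim statement-by-statement:
  [7] return b  -> KEEP (return); live=['b']
  [6] b = d  -> KEEP; live=['d']
  [5] d = u + 9  -> KEEP; live=['u']
  [4] a = u  -> DEAD (a not live)
  [3] t = u  -> DEAD (t not live)
  [2] u = 6  -> KEEP; live=[]
  [1] c = 9  -> DEAD (c not live)
Result (4 stmts):
  u = 6
  d = u + 9
  b = d
  return b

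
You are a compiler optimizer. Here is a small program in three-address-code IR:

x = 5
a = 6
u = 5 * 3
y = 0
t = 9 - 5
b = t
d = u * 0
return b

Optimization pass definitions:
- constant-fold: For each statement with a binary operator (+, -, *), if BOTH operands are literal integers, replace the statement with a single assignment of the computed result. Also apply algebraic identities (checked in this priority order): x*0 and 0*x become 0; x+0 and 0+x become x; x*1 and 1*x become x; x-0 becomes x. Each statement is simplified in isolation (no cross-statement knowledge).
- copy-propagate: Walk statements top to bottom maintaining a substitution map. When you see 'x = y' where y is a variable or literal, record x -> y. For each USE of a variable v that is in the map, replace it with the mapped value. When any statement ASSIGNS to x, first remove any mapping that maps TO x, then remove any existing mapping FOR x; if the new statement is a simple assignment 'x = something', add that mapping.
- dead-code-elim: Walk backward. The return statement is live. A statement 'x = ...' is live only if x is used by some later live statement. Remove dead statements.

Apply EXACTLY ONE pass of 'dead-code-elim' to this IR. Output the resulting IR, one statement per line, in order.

Answer: t = 9 - 5
b = t
return b

Derivation:
Applying dead-code-elim statement-by-statement:
  [8] return b  -> KEEP (return); live=['b']
  [7] d = u * 0  -> DEAD (d not live)
  [6] b = t  -> KEEP; live=['t']
  [5] t = 9 - 5  -> KEEP; live=[]
  [4] y = 0  -> DEAD (y not live)
  [3] u = 5 * 3  -> DEAD (u not live)
  [2] a = 6  -> DEAD (a not live)
  [1] x = 5  -> DEAD (x not live)
Result (3 stmts):
  t = 9 - 5
  b = t
  return b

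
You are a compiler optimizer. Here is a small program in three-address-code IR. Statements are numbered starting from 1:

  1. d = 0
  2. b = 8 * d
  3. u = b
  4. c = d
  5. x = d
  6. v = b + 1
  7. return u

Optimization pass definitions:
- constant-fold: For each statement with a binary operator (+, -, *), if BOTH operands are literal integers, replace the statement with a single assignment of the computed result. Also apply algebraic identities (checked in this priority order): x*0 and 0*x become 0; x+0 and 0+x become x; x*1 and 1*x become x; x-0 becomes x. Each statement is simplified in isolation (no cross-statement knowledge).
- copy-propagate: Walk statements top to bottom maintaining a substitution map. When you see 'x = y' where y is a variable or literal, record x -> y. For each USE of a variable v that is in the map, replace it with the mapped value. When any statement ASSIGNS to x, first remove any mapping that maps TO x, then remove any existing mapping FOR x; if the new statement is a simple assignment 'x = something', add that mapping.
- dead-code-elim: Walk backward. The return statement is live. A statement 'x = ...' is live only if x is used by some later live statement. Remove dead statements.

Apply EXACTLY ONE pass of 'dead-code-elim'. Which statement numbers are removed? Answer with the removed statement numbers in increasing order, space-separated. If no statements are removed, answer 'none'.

Backward liveness scan:
Stmt 1 'd = 0': KEEP (d is live); live-in = []
Stmt 2 'b = 8 * d': KEEP (b is live); live-in = ['d']
Stmt 3 'u = b': KEEP (u is live); live-in = ['b']
Stmt 4 'c = d': DEAD (c not in live set ['u'])
Stmt 5 'x = d': DEAD (x not in live set ['u'])
Stmt 6 'v = b + 1': DEAD (v not in live set ['u'])
Stmt 7 'return u': KEEP (return); live-in = ['u']
Removed statement numbers: [4, 5, 6]
Surviving IR:
  d = 0
  b = 8 * d
  u = b
  return u

Answer: 4 5 6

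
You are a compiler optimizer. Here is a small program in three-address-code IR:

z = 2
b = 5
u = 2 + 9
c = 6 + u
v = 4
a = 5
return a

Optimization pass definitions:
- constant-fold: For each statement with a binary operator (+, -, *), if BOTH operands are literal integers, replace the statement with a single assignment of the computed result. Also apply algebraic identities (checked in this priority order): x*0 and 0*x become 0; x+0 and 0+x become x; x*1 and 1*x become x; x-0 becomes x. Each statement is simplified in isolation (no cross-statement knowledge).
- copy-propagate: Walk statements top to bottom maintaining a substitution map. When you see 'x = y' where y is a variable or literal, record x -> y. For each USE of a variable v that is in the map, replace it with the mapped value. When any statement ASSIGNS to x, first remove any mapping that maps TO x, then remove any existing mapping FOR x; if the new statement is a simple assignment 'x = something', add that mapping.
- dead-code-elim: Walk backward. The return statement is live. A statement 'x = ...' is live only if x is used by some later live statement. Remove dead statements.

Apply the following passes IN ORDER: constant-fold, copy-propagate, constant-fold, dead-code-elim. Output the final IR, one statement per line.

Answer: return 5

Derivation:
Initial IR:
  z = 2
  b = 5
  u = 2 + 9
  c = 6 + u
  v = 4
  a = 5
  return a
After constant-fold (7 stmts):
  z = 2
  b = 5
  u = 11
  c = 6 + u
  v = 4
  a = 5
  return a
After copy-propagate (7 stmts):
  z = 2
  b = 5
  u = 11
  c = 6 + 11
  v = 4
  a = 5
  return 5
After constant-fold (7 stmts):
  z = 2
  b = 5
  u = 11
  c = 17
  v = 4
  a = 5
  return 5
After dead-code-elim (1 stmts):
  return 5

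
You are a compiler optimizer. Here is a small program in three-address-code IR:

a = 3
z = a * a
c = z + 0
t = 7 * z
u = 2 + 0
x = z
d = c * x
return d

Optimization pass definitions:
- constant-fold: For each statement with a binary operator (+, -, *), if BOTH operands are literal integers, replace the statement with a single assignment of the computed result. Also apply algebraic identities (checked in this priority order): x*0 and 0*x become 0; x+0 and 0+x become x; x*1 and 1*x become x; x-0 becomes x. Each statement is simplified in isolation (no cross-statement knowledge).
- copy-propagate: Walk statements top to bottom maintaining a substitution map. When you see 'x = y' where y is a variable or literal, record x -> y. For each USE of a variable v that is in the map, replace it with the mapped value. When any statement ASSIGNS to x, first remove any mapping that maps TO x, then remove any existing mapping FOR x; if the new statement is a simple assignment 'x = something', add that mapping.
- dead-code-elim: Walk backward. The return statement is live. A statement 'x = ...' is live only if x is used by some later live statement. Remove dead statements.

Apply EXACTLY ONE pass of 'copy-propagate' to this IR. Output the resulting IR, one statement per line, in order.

Applying copy-propagate statement-by-statement:
  [1] a = 3  (unchanged)
  [2] z = a * a  -> z = 3 * 3
  [3] c = z + 0  (unchanged)
  [4] t = 7 * z  (unchanged)
  [5] u = 2 + 0  (unchanged)
  [6] x = z  (unchanged)
  [7] d = c * x  -> d = c * z
  [8] return d  (unchanged)
Result (8 stmts):
  a = 3
  z = 3 * 3
  c = z + 0
  t = 7 * z
  u = 2 + 0
  x = z
  d = c * z
  return d

Answer: a = 3
z = 3 * 3
c = z + 0
t = 7 * z
u = 2 + 0
x = z
d = c * z
return d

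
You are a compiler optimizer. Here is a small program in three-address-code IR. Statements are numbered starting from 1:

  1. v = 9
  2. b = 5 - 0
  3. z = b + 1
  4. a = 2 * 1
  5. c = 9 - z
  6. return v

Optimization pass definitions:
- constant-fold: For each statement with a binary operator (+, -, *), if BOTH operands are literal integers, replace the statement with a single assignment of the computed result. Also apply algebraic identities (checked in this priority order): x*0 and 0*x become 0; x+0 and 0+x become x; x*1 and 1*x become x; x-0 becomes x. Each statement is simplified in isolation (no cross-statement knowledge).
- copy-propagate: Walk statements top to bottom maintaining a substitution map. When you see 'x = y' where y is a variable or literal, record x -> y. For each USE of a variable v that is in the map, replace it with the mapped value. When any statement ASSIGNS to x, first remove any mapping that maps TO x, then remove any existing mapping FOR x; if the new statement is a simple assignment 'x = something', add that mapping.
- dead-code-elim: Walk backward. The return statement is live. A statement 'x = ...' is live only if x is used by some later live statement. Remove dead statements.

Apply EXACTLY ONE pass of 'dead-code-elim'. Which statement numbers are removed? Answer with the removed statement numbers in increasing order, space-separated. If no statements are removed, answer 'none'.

Answer: 2 3 4 5

Derivation:
Backward liveness scan:
Stmt 1 'v = 9': KEEP (v is live); live-in = []
Stmt 2 'b = 5 - 0': DEAD (b not in live set ['v'])
Stmt 3 'z = b + 1': DEAD (z not in live set ['v'])
Stmt 4 'a = 2 * 1': DEAD (a not in live set ['v'])
Stmt 5 'c = 9 - z': DEAD (c not in live set ['v'])
Stmt 6 'return v': KEEP (return); live-in = ['v']
Removed statement numbers: [2, 3, 4, 5]
Surviving IR:
  v = 9
  return v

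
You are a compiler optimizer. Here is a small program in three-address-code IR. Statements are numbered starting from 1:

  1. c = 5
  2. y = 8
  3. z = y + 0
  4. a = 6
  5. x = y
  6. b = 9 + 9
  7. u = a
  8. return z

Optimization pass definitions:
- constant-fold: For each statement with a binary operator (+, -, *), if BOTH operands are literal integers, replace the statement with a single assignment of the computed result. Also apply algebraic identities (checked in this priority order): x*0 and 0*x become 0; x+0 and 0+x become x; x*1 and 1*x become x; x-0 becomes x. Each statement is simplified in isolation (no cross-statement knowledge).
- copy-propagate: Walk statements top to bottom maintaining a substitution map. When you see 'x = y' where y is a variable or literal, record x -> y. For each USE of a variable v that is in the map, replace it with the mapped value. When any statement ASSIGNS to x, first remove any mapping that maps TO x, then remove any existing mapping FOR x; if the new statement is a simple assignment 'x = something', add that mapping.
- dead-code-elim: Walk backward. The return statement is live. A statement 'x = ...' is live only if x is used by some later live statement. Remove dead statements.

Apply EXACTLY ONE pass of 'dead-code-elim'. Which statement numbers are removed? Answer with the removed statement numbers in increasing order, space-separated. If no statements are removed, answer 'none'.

Backward liveness scan:
Stmt 1 'c = 5': DEAD (c not in live set [])
Stmt 2 'y = 8': KEEP (y is live); live-in = []
Stmt 3 'z = y + 0': KEEP (z is live); live-in = ['y']
Stmt 4 'a = 6': DEAD (a not in live set ['z'])
Stmt 5 'x = y': DEAD (x not in live set ['z'])
Stmt 6 'b = 9 + 9': DEAD (b not in live set ['z'])
Stmt 7 'u = a': DEAD (u not in live set ['z'])
Stmt 8 'return z': KEEP (return); live-in = ['z']
Removed statement numbers: [1, 4, 5, 6, 7]
Surviving IR:
  y = 8
  z = y + 0
  return z

Answer: 1 4 5 6 7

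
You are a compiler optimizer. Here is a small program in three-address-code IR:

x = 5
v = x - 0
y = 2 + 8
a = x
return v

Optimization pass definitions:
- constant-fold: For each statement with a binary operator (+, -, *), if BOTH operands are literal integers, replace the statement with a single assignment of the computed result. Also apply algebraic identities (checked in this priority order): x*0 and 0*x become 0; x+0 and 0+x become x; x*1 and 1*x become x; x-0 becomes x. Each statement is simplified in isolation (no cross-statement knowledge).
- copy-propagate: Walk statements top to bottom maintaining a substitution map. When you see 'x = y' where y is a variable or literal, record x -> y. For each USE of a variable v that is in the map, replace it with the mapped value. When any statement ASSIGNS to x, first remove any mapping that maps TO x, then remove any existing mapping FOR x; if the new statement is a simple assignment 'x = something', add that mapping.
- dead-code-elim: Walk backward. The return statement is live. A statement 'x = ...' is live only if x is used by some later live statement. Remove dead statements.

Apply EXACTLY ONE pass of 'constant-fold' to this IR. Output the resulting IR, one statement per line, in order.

Answer: x = 5
v = x
y = 10
a = x
return v

Derivation:
Applying constant-fold statement-by-statement:
  [1] x = 5  (unchanged)
  [2] v = x - 0  -> v = x
  [3] y = 2 + 8  -> y = 10
  [4] a = x  (unchanged)
  [5] return v  (unchanged)
Result (5 stmts):
  x = 5
  v = x
  y = 10
  a = x
  return v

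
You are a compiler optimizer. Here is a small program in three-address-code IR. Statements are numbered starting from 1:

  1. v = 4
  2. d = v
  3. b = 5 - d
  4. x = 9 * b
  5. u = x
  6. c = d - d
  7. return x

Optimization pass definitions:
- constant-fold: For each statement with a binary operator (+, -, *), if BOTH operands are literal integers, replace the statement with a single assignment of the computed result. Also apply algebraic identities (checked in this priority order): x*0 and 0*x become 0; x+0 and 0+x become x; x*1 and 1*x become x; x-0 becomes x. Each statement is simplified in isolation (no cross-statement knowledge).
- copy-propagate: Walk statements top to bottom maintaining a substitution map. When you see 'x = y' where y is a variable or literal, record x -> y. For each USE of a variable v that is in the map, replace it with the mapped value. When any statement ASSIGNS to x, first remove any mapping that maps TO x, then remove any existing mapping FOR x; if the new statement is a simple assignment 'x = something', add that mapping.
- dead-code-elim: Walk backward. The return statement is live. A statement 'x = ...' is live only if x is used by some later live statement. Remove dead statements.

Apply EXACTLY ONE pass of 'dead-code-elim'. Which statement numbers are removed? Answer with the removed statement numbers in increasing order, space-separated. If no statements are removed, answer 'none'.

Answer: 5 6

Derivation:
Backward liveness scan:
Stmt 1 'v = 4': KEEP (v is live); live-in = []
Stmt 2 'd = v': KEEP (d is live); live-in = ['v']
Stmt 3 'b = 5 - d': KEEP (b is live); live-in = ['d']
Stmt 4 'x = 9 * b': KEEP (x is live); live-in = ['b']
Stmt 5 'u = x': DEAD (u not in live set ['x'])
Stmt 6 'c = d - d': DEAD (c not in live set ['x'])
Stmt 7 'return x': KEEP (return); live-in = ['x']
Removed statement numbers: [5, 6]
Surviving IR:
  v = 4
  d = v
  b = 5 - d
  x = 9 * b
  return x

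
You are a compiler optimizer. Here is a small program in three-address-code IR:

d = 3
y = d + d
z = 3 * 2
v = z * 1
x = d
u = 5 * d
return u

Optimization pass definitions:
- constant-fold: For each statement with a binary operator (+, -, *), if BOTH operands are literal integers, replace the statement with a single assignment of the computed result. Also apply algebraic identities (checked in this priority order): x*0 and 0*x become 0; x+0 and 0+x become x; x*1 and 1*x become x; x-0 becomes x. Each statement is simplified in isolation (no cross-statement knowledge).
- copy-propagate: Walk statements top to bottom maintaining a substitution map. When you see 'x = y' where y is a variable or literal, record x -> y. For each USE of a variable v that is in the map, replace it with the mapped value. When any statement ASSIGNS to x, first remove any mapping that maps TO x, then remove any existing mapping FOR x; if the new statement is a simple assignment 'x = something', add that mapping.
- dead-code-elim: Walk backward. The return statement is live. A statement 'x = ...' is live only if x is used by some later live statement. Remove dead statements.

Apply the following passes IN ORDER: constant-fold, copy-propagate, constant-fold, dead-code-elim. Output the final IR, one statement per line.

Initial IR:
  d = 3
  y = d + d
  z = 3 * 2
  v = z * 1
  x = d
  u = 5 * d
  return u
After constant-fold (7 stmts):
  d = 3
  y = d + d
  z = 6
  v = z
  x = d
  u = 5 * d
  return u
After copy-propagate (7 stmts):
  d = 3
  y = 3 + 3
  z = 6
  v = 6
  x = 3
  u = 5 * 3
  return u
After constant-fold (7 stmts):
  d = 3
  y = 6
  z = 6
  v = 6
  x = 3
  u = 15
  return u
After dead-code-elim (2 stmts):
  u = 15
  return u

Answer: u = 15
return u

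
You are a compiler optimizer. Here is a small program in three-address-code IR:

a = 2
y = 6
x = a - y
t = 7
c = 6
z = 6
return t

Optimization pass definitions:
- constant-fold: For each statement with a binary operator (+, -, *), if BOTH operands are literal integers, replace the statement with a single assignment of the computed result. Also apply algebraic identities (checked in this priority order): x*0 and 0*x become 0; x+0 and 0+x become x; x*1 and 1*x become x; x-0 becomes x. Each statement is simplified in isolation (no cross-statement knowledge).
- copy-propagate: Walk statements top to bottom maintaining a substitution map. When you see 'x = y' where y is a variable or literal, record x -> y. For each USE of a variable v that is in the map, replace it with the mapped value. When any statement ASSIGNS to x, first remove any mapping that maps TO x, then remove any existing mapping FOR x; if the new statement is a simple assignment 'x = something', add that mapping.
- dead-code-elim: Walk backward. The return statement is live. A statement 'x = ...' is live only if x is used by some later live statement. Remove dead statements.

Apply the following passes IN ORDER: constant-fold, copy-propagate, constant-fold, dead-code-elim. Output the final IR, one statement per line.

Answer: return 7

Derivation:
Initial IR:
  a = 2
  y = 6
  x = a - y
  t = 7
  c = 6
  z = 6
  return t
After constant-fold (7 stmts):
  a = 2
  y = 6
  x = a - y
  t = 7
  c = 6
  z = 6
  return t
After copy-propagate (7 stmts):
  a = 2
  y = 6
  x = 2 - 6
  t = 7
  c = 6
  z = 6
  return 7
After constant-fold (7 stmts):
  a = 2
  y = 6
  x = -4
  t = 7
  c = 6
  z = 6
  return 7
After dead-code-elim (1 stmts):
  return 7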